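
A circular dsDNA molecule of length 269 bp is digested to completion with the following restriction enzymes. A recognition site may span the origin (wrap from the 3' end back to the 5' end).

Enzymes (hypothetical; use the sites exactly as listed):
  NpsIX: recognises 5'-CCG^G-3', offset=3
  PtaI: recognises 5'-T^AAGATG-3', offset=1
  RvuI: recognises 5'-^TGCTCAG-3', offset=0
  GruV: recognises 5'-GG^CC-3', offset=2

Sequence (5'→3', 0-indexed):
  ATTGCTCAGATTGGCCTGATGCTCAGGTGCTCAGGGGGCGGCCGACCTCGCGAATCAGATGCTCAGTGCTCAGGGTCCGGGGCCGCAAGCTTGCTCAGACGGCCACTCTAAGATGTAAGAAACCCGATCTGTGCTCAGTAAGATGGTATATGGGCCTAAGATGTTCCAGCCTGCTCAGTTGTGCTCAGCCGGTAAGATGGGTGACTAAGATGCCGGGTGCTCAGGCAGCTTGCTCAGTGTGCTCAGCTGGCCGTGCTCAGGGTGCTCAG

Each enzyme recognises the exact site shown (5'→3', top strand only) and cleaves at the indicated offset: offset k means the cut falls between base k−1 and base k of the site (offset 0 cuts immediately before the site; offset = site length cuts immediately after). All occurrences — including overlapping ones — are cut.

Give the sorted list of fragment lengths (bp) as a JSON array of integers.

Site scan:
  NpsIX (CCGG, off=3): starts [76, 188, 212] → cuts [79, 191, 215]
  PtaI (TAAGATG, off=1): starts [108, 138, 156, 192, 205] → cuts [109, 139, 157, 193, 206]
  RvuI (TGCTCAG, off=0): starts [2, 19, 27, 59, 66, 91, 131, 171, 181, 217, 230, 239, 253, 262] → cuts [2, 19, 27, 59, 66, 91, 131, 171, 181, 217, 230, 239, 253, 262]
  GruV (GGCC, off=2): starts [12, 39, 80, 100, 152, 248] → cuts [14, 41, 82, 102, 154, 250]

All cut coordinates (distinct, sorted): [2, 14, 19, 27, 41, 59, 66, 79, 82, 91, 102, 109, 131, 139, 154, 157, 171, 181, 191, 193, 206, 215, 217, 230, 239, 250, 253, 262]

Fragments:
  2→14: 12 bp
  14→19: 5 bp
  19→27: 8 bp
  27→41: 14 bp
  41→59: 18 bp
  59→66: 7 bp
  66→79: 13 bp
  79→82: 3 bp
  82→91: 9 bp
  91→102: 11 bp
  102→109: 7 bp
  109→131: 22 bp
  131→139: 8 bp
  139→154: 15 bp
  154→157: 3 bp
  157→171: 14 bp
  171→181: 10 bp
  181→191: 10 bp
  191→193: 2 bp
  193→206: 13 bp
  206→215: 9 bp
  215→217: 2 bp
  217→230: 13 bp
  230→239: 9 bp
  239→250: 11 bp
  250→253: 3 bp
  253→262: 9 bp
  262→2 (wrap): 269-262+2 = 9 bp

[2,2,3,3,3,5,7,7,8,8,9,9,9,9,9,10,10,11,11,12,13,13,13,14,14,15,18,22]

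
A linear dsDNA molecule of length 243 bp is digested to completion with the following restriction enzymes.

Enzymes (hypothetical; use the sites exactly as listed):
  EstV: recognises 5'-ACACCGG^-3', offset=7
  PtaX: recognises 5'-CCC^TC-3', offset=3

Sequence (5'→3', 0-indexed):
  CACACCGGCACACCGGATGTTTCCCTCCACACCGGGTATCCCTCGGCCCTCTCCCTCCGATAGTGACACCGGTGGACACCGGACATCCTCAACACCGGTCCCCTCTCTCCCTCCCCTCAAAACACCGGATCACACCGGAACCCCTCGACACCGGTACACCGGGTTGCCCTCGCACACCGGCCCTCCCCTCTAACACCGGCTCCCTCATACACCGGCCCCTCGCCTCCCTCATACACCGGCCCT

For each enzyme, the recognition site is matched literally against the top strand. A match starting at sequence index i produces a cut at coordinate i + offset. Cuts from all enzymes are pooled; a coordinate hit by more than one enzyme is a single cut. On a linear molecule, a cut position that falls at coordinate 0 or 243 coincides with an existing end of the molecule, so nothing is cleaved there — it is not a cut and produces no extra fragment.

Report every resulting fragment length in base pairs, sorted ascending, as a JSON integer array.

[3,4,4,5,5,5,5,6,6,7,7,7,8,8,8,8,9,9,10,10,10,10,11,11,11,11,12,16,17]

Per-enzyme occurrences:
  EstV ACACCGG/7: at [1, 9, 28, 65, 75, 91, 121, 131, 147, 155, 173, 192, 208, 232] ⇒ [8, 16, 35, 72, 82, 98, 128, 138, 154, 162, 180, 199, 215, 239]
  PtaX CCCTC/3: at [22, 39, 46, 52, 100, 108, 113, 141, 166, 180, 185, 201, 216, 225] ⇒ [25, 42, 49, 55, 103, 111, 116, 144, 169, 183, 188, 204, 219, 228]

Pooled cuts: [8, 16, 25, 35, 42, 49, 55, 72, 82, 98, 103, 111, 116, 128, 138, 144, 154, 162, 169, 180, 183, 188, 199, 204, 215, 219, 228, 239]

Fragments:
  [0,8): 8 bp
  [8,16): 8 bp
  [16,25): 9 bp
  [25,35): 10 bp
  [35,42): 7 bp
  [42,49): 7 bp
  [49,55): 6 bp
  [55,72): 17 bp
  [72,82): 10 bp
  [82,98): 16 bp
  [98,103): 5 bp
  [103,111): 8 bp
  [111,116): 5 bp
  [116,128): 12 bp
  [128,138): 10 bp
  [138,144): 6 bp
  [144,154): 10 bp
  [154,162): 8 bp
  [162,169): 7 bp
  [169,180): 11 bp
  [180,183): 3 bp
  [183,188): 5 bp
  [188,199): 11 bp
  [199,204): 5 bp
  [204,215): 11 bp
  [215,219): 4 bp
  [219,228): 9 bp
  [228,239): 11 bp
  [239,243): 4 bp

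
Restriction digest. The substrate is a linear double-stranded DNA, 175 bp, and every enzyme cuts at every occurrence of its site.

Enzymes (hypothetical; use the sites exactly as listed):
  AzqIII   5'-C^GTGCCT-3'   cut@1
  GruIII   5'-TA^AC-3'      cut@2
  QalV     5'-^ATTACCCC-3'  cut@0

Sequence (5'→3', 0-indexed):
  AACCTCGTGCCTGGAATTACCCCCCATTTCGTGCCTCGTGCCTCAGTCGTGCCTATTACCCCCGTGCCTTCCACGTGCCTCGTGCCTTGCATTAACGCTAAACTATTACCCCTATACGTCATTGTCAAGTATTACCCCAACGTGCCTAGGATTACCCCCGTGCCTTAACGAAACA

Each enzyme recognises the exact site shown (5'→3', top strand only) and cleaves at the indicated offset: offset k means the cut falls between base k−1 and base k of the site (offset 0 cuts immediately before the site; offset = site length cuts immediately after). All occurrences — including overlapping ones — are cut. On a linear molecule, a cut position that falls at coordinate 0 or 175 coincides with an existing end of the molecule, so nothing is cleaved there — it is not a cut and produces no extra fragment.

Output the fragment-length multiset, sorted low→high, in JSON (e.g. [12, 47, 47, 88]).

Per-enzyme occurrences:
  AzqIII (CGTGCCT, off=1): starts [5, 29, 36, 47, 62, 73, 80, 140, 158] → cuts [6, 30, 37, 48, 63, 74, 81, 141, 159]
  GruIII (TAAC, off=2): starts [92, 165] → cuts [94, 167]
  QalV (ATTACCCC, off=0): starts [15, 54, 104, 130, 150] → cuts [15, 54, 104, 130, 150]

All cut coordinates (distinct, sorted): [6, 15, 30, 37, 48, 54, 63, 74, 81, 94, 104, 130, 141, 150, 159, 167]

Fragments:
  [0,6): 6 bp
  [6,15): 9 bp
  [15,30): 15 bp
  [30,37): 7 bp
  [37,48): 11 bp
  [48,54): 6 bp
  [54,63): 9 bp
  [63,74): 11 bp
  [74,81): 7 bp
  [81,94): 13 bp
  [94,104): 10 bp
  [104,130): 26 bp
  [130,141): 11 bp
  [141,150): 9 bp
  [150,159): 9 bp
  [159,167): 8 bp
  [167,175): 8 bp

[6,6,7,7,8,8,9,9,9,9,10,11,11,11,13,15,26]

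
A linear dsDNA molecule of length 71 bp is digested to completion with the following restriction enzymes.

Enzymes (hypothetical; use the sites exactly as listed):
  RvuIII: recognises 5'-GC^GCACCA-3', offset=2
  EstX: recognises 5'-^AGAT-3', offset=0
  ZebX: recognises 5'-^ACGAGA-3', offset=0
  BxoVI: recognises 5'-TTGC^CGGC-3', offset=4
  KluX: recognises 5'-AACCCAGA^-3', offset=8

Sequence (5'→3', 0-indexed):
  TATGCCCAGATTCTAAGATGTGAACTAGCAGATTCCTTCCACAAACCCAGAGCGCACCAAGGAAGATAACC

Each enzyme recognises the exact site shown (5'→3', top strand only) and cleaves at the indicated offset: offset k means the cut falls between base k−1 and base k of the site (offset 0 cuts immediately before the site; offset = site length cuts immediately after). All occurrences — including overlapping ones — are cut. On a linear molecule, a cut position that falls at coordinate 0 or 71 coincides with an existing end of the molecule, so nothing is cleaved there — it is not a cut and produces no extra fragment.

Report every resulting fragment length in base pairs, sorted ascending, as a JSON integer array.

[2,7,8,8,10,14,22]

Site scan:
  RvuIII (GCGCACCA, off=2): starts [51] → cuts [53]
  EstX (AGAT, off=0): starts [7, 15, 29, 63] → cuts [7, 15, 29, 63]
  ZebX (ACGAGA, off=0): no sites
  BxoVI (TTGCCGGC, off=4): no sites
  KluX (AACCCAGA, off=8): starts [43] → cuts [51]

Pooled cuts: [7, 15, 29, 51, 53, 63]

Fragment lengths:
  [0,7): 7 bp
  [7,15): 8 bp
  [15,29): 14 bp
  [29,51): 22 bp
  [51,53): 2 bp
  [53,63): 10 bp
  [63,71): 8 bp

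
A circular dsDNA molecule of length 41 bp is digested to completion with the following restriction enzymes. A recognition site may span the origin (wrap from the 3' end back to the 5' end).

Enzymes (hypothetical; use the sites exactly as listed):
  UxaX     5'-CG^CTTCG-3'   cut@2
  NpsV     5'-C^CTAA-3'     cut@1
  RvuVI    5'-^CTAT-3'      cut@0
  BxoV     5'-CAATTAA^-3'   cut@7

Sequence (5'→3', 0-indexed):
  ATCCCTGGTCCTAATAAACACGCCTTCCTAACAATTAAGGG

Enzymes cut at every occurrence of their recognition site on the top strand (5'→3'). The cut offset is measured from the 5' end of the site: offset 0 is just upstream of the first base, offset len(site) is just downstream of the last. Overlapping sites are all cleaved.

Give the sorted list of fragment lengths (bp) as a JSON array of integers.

Site scan:
  UxaX (CGCTTCG, off=2): no sites
  NpsV (CCTAA, off=1): starts [9, 26] → cuts [10, 27]
  RvuVI (CTAT, off=0): no sites
  BxoV (CAATTAA, off=7): starts [31] → cuts [38]

All cut coordinates (distinct, sorted): [10, 27, 38]

Fragment lengths:
  10→27: 17 bp
  27→38: 11 bp
  38→10 (wrap): 41-38+10 = 13 bp

[11,13,17]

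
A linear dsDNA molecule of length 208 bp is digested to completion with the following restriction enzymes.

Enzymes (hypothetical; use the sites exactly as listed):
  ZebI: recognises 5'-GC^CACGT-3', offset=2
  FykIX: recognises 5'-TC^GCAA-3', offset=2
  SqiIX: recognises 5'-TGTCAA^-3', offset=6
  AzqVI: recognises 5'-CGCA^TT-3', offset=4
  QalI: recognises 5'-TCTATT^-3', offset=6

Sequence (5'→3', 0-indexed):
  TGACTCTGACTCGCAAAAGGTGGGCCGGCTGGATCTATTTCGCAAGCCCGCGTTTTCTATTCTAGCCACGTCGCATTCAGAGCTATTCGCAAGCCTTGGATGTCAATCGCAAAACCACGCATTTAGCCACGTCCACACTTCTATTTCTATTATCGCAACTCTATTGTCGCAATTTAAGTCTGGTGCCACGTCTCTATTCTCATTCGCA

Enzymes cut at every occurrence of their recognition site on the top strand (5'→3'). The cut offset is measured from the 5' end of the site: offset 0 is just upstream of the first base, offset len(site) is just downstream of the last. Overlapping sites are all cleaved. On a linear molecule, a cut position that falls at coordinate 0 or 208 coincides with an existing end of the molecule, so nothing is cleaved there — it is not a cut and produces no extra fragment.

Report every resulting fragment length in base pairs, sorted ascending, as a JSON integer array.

Site scan:
  ZebI (GCCACGT, off=2): starts [64, 125, 184] → cuts [66, 127, 186]
  FykIX (TCGCAA, off=2): starts [10, 39, 86, 106, 152, 166] → cuts [12, 41, 88, 108, 154, 168]
  SqiIX (TGTCAA, off=6): starts [100] → cuts [106]
  AzqVI (CGCATT, off=4): starts [71, 117] → cuts [75, 121]
  QalI (TCTATT, off=6): starts [33, 55, 139, 145, 159, 192] → cuts [39, 61, 145, 151, 165, 198]

Pooled cuts: [12, 39, 41, 61, 66, 75, 88, 106, 108, 121, 127, 145, 151, 154, 165, 168, 186, 198]

Fragments:
  [0,12): 12 bp
  [12,39): 27 bp
  [39,41): 2 bp
  [41,61): 20 bp
  [61,66): 5 bp
  [66,75): 9 bp
  [75,88): 13 bp
  [88,106): 18 bp
  [106,108): 2 bp
  [108,121): 13 bp
  [121,127): 6 bp
  [127,145): 18 bp
  [145,151): 6 bp
  [151,154): 3 bp
  [154,165): 11 bp
  [165,168): 3 bp
  [168,186): 18 bp
  [186,198): 12 bp
  [198,208): 10 bp

[2,2,3,3,5,6,6,9,10,11,12,12,13,13,18,18,18,20,27]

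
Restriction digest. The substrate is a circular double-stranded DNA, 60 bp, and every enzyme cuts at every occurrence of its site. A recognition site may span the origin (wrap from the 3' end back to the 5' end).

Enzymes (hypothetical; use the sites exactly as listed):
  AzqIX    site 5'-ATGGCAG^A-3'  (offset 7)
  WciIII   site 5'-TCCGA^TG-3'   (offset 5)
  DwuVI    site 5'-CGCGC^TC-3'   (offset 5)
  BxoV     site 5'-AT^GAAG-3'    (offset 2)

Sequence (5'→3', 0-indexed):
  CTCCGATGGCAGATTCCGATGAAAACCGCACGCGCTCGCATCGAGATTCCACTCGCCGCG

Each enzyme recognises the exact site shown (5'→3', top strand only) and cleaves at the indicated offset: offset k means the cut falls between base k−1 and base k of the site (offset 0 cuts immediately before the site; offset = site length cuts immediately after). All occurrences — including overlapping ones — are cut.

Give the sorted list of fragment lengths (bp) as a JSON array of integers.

[5,6,7,16,26]

Site scan:
  AzqIX ATGGCAGA/7: at [5] ⇒ [12]
  WciIII TCCGATG/5: at [1, 14] ⇒ [6, 19]
  DwuVI CGCGCTC/5: at [30, 56] ⇒ [1, 35]
  BxoV (ATGAAG, off=2): no sites

All cut coordinates (distinct, sorted): [1, 6, 12, 19, 35]

Fragments:
  1→6: 5 bp
  6→12: 6 bp
  12→19: 7 bp
  19→35: 16 bp
  35→1 (wrap): 60-35+1 = 26 bp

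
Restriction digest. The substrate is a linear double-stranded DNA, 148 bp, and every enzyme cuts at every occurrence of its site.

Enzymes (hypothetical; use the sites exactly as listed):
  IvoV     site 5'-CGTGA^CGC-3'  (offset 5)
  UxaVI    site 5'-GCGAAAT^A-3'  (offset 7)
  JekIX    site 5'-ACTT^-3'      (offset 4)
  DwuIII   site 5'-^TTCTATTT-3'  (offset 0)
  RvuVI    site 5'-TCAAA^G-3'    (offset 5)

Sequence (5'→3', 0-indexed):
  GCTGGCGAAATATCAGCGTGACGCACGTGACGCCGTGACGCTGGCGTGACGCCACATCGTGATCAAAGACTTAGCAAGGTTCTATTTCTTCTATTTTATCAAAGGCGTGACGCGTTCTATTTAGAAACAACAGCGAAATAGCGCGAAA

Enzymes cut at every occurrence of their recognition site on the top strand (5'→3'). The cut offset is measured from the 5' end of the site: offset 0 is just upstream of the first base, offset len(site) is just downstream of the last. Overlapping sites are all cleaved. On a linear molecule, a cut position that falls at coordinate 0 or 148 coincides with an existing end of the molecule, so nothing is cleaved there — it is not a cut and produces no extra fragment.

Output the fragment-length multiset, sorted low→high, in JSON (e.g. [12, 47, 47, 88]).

[4,5,7,7,8,9,9,9,10,11,11,15,18,25]

Per-enzyme occurrences:
  IvoV (CGTGACGC, off=5): starts [16, 25, 33, 44, 105] → cuts [21, 30, 38, 49, 110]
  UxaVI (GCGAAATA, off=7): starts [4, 132] → cuts [11, 139]
  JekIX (ACTT, off=4): starts [68] → cuts [72]
  DwuIII (TTCTATTT, off=0): starts [79, 88, 114] → cuts [79, 88, 114]
  RvuVI (TCAAAG, off=5): starts [62, 98] → cuts [67, 103]

All cut coordinates (distinct, sorted): [11, 21, 30, 38, 49, 67, 72, 79, 88, 103, 110, 114, 139]

Fragments:
  [0,11): 11 bp
  [11,21): 10 bp
  [21,30): 9 bp
  [30,38): 8 bp
  [38,49): 11 bp
  [49,67): 18 bp
  [67,72): 5 bp
  [72,79): 7 bp
  [79,88): 9 bp
  [88,103): 15 bp
  [103,110): 7 bp
  [110,114): 4 bp
  [114,139): 25 bp
  [139,148): 9 bp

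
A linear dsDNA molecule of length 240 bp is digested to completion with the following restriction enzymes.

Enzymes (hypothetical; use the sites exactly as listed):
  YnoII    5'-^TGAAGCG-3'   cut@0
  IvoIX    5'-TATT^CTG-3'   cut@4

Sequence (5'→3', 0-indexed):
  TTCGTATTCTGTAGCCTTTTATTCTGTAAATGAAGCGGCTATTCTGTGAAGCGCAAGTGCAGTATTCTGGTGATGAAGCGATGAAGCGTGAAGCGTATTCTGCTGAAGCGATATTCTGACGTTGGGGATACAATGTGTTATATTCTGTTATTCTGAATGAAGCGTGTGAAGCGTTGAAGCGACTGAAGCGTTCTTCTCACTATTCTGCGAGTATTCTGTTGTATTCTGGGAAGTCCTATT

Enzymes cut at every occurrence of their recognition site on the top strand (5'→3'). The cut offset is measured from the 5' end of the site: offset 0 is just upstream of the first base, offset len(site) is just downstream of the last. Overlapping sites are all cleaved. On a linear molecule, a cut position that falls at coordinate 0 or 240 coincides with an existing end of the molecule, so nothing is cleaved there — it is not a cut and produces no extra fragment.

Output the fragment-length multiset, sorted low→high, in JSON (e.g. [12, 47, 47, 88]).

Per-enzyme occurrences:
  YnoII (TGAAGCG, off=0): starts [30, 46, 73, 81, 88, 103, 157, 166, 174, 183] → cuts [30, 46, 73, 81, 88, 103, 157, 166, 174, 183]
  IvoIX (TATTCTG, off=4): starts [4, 19, 39, 62, 95, 111, 140, 148, 200, 211, 221] → cuts [8, 23, 43, 66, 99, 115, 144, 152, 204, 215, 225]

Pooled cuts: [8, 23, 30, 43, 46, 66, 73, 81, 88, 99, 103, 115, 144, 152, 157, 166, 174, 183, 204, 215, 225]

Fragment lengths:
  [0,8): 8 bp
  [8,23): 15 bp
  [23,30): 7 bp
  [30,43): 13 bp
  [43,46): 3 bp
  [46,66): 20 bp
  [66,73): 7 bp
  [73,81): 8 bp
  [81,88): 7 bp
  [88,99): 11 bp
  [99,103): 4 bp
  [103,115): 12 bp
  [115,144): 29 bp
  [144,152): 8 bp
  [152,157): 5 bp
  [157,166): 9 bp
  [166,174): 8 bp
  [174,183): 9 bp
  [183,204): 21 bp
  [204,215): 11 bp
  [215,225): 10 bp
  [225,240): 15 bp

[3,4,5,7,7,7,8,8,8,8,9,9,10,11,11,12,13,15,15,20,21,29]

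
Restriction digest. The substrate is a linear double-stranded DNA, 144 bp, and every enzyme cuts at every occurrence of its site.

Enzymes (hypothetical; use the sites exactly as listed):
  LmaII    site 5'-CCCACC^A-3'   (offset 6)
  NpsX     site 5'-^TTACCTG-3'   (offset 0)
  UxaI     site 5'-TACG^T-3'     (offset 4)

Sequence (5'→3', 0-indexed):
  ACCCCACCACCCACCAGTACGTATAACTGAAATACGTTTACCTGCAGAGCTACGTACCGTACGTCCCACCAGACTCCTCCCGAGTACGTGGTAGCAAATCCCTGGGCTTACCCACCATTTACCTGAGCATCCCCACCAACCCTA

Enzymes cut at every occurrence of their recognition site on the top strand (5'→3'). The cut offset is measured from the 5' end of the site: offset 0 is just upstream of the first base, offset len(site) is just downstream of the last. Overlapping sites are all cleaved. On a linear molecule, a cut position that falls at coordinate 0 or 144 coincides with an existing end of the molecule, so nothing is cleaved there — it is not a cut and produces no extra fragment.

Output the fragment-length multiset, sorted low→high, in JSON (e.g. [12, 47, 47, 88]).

[1,2,6,7,7,7,8,9,15,17,18,19,28]

Scan for sites:
  LmaII CCCACCA/6: at [2, 9, 64, 110, 131] ⇒ [8, 15, 70, 116, 137]
  NpsX TTACCTG/0: at [37, 118] ⇒ [37, 118]
  UxaI TACGT/4: at [17, 32, 50, 59, 84] ⇒ [21, 36, 54, 63, 88]

Pooled cuts: [8, 15, 21, 36, 37, 54, 63, 70, 88, 116, 118, 137]

Fragment lengths:
  [0,8): 8 bp
  [8,15): 7 bp
  [15,21): 6 bp
  [21,36): 15 bp
  [36,37): 1 bp
  [37,54): 17 bp
  [54,63): 9 bp
  [63,70): 7 bp
  [70,88): 18 bp
  [88,116): 28 bp
  [116,118): 2 bp
  [118,137): 19 bp
  [137,144): 7 bp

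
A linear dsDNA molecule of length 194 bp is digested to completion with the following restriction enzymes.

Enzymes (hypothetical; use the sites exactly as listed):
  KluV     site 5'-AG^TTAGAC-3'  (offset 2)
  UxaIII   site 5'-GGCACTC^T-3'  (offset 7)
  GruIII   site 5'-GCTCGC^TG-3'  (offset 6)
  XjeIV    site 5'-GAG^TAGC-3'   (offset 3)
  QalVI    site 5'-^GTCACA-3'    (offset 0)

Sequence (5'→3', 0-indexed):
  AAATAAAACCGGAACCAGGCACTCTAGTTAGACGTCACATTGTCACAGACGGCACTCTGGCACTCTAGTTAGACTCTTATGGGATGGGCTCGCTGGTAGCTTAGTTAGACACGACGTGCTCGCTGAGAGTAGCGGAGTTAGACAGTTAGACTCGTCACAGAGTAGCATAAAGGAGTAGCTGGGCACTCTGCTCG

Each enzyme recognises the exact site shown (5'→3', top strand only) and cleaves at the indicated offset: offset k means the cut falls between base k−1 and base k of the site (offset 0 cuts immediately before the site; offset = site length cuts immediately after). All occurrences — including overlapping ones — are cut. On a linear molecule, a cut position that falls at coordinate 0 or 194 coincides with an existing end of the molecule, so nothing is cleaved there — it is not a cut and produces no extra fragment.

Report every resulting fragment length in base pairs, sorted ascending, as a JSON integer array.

[3,3,6,6,6,8,8,8,8,8,9,11,13,13,16,19,24,25]

Scan for sites:
  KluV (AGTTAGAC, off=2): starts [25, 66, 102, 135, 143] → cuts [27, 68, 104, 137, 145]
  UxaIII (GGCACTCT, off=7): starts [17, 50, 58, 181] → cuts [24, 57, 65, 188]
  GruIII (GCTCGCTG, off=6): starts [87, 117] → cuts [93, 123]
  XjeIV (GAGTAGC, off=3): starts [126, 159, 172] → cuts [129, 162, 175]
  QalVI (GTCACA, off=0): starts [33, 41, 153] → cuts [33, 41, 153]

All cut coordinates (distinct, sorted): [24, 27, 33, 41, 57, 65, 68, 93, 104, 123, 129, 137, 145, 153, 162, 175, 188]

Fragment lengths:
  [0,24): 24 bp
  [24,27): 3 bp
  [27,33): 6 bp
  [33,41): 8 bp
  [41,57): 16 bp
  [57,65): 8 bp
  [65,68): 3 bp
  [68,93): 25 bp
  [93,104): 11 bp
  [104,123): 19 bp
  [123,129): 6 bp
  [129,137): 8 bp
  [137,145): 8 bp
  [145,153): 8 bp
  [153,162): 9 bp
  [162,175): 13 bp
  [175,188): 13 bp
  [188,194): 6 bp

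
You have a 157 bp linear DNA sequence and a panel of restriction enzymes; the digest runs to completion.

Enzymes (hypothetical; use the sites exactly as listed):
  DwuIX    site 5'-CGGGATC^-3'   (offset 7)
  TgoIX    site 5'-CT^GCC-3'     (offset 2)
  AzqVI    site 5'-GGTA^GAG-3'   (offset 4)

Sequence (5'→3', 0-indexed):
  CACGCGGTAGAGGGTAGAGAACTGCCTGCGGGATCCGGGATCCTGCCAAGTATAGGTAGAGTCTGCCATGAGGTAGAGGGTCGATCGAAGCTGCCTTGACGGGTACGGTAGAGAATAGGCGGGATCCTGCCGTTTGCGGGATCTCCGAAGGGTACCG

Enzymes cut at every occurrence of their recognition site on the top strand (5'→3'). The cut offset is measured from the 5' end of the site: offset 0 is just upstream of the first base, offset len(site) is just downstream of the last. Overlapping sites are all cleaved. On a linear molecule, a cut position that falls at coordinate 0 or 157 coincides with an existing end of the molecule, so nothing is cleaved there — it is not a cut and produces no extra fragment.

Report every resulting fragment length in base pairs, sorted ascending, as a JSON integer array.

[2,2,6,7,7,7,9,11,12,14,14,15,16,17,18]

Per-enzyme occurrences:
  DwuIX (CGGGATC, off=7): starts [28, 35, 119, 136] → cuts [35, 42, 126, 143]
  TgoIX (CTGCC, off=2): starts [21, 42, 62, 90, 126] → cuts [23, 44, 64, 92, 128]
  AzqVI (GGTAGAG, off=4): starts [5, 12, 54, 71, 106] → cuts [9, 16, 58, 75, 110]

All cut coordinates (distinct, sorted): [9, 16, 23, 35, 42, 44, 58, 64, 75, 92, 110, 126, 128, 143]

Fragments:
  [0,9): 9 bp
  [9,16): 7 bp
  [16,23): 7 bp
  [23,35): 12 bp
  [35,42): 7 bp
  [42,44): 2 bp
  [44,58): 14 bp
  [58,64): 6 bp
  [64,75): 11 bp
  [75,92): 17 bp
  [92,110): 18 bp
  [110,126): 16 bp
  [126,128): 2 bp
  [128,143): 15 bp
  [143,157): 14 bp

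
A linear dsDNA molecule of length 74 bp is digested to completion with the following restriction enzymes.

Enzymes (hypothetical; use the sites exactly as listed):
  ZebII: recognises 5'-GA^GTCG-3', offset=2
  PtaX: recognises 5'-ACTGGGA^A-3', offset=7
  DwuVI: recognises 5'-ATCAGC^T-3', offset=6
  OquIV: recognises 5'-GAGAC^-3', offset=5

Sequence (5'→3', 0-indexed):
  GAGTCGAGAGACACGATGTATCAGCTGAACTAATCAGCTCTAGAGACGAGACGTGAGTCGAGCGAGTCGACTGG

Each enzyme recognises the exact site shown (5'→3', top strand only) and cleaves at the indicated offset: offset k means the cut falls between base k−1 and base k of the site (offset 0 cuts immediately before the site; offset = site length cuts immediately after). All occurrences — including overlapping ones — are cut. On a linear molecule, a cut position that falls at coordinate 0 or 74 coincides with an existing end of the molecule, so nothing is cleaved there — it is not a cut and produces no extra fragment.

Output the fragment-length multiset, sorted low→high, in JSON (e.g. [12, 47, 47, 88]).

Per-enzyme occurrences:
  ZebII (GAGTCG, off=2): starts [0, 54, 63] → cuts [2, 56, 65]
  PtaX (ACTGGGAA, off=7): no sites
  DwuVI (ATCAGCT, off=6): starts [19, 32] → cuts [25, 38]
  OquIV (GAGAC, off=5): starts [7, 42, 47] → cuts [12, 47, 52]

All cut coordinates (distinct, sorted): [2, 12, 25, 38, 47, 52, 56, 65]

Fragment lengths:
  [0,2): 2 bp
  [2,12): 10 bp
  [12,25): 13 bp
  [25,38): 13 bp
  [38,47): 9 bp
  [47,52): 5 bp
  [52,56): 4 bp
  [56,65): 9 bp
  [65,74): 9 bp

[2,4,5,9,9,9,10,13,13]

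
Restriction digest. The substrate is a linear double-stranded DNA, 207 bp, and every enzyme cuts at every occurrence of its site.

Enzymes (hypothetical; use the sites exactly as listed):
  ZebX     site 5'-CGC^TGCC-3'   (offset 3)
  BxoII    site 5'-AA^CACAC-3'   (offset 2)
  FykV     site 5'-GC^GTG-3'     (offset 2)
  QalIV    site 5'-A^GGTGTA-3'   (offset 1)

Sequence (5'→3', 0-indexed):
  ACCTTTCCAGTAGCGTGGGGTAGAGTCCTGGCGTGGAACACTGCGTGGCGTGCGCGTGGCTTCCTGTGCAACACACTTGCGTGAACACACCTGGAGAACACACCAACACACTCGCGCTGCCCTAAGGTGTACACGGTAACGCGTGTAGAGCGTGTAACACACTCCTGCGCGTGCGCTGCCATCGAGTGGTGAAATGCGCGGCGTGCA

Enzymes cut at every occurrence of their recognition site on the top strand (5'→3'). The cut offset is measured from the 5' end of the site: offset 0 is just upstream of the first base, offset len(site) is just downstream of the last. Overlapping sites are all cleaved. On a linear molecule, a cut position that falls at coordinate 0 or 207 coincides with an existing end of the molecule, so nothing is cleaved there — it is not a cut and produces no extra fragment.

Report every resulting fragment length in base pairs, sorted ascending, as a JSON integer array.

Site scan:
  ZebX CGCTGCC/3: at [114, 173] ⇒ [117, 176]
  BxoII AACACAC/2: at [69, 83, 96, 104, 155] ⇒ [71, 85, 98, 106, 157]
  FykV GCGTG/2: at [12, 30, 42, 47, 53, 78, 140, 149, 168, 200] ⇒ [14, 32, 44, 49, 55, 80, 142, 151, 170, 202]
  QalIV AGGTGTA/1: at [124] ⇒ [125]

All cut coordinates (distinct, sorted): [14, 32, 44, 49, 55, 71, 80, 85, 98, 106, 117, 125, 142, 151, 157, 170, 176, 202]

Fragment lengths:
  [0,14): 14 bp
  [14,32): 18 bp
  [32,44): 12 bp
  [44,49): 5 bp
  [49,55): 6 bp
  [55,71): 16 bp
  [71,80): 9 bp
  [80,85): 5 bp
  [85,98): 13 bp
  [98,106): 8 bp
  [106,117): 11 bp
  [117,125): 8 bp
  [125,142): 17 bp
  [142,151): 9 bp
  [151,157): 6 bp
  [157,170): 13 bp
  [170,176): 6 bp
  [176,202): 26 bp
  [202,207): 5 bp

[5,5,5,6,6,6,8,8,9,9,11,12,13,13,14,16,17,18,26]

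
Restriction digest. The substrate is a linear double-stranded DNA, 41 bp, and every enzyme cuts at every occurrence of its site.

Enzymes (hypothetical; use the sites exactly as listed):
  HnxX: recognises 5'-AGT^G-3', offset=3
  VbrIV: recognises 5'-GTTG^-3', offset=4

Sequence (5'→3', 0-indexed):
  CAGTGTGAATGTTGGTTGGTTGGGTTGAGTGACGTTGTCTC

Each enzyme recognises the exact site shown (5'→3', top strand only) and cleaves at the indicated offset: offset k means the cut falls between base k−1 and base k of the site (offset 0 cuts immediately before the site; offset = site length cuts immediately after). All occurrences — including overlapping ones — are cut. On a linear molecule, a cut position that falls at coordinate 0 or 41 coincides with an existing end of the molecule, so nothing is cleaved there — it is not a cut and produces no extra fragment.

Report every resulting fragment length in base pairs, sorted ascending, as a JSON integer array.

[3,4,4,4,4,5,7,10]

Scan for sites:
  HnxX (AGTG, off=3): starts [1, 27] → cuts [4, 30]
  VbrIV (GTTG, off=4): starts [10, 14, 18, 23, 33] → cuts [14, 18, 22, 27, 37]

All cut coordinates (distinct, sorted): [4, 14, 18, 22, 27, 30, 37]

Fragment lengths:
  [0,4): 4 bp
  [4,14): 10 bp
  [14,18): 4 bp
  [18,22): 4 bp
  [22,27): 5 bp
  [27,30): 3 bp
  [30,37): 7 bp
  [37,41): 4 bp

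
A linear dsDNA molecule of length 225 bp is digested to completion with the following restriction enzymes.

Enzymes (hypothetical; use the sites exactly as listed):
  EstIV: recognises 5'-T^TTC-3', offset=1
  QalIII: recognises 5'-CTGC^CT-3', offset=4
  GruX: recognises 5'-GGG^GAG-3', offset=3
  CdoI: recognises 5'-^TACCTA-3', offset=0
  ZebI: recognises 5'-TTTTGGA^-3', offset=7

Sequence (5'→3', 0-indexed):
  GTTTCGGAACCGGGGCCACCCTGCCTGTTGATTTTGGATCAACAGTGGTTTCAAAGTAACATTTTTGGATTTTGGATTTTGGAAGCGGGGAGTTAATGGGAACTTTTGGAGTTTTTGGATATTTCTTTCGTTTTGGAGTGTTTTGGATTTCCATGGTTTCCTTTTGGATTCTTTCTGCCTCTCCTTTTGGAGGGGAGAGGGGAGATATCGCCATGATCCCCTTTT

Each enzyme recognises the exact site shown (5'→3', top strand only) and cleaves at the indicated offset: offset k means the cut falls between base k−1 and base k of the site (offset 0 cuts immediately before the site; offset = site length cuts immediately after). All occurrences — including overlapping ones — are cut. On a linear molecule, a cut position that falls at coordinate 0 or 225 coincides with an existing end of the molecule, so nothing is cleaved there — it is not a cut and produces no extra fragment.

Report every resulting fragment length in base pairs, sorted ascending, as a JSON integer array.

Scan for sites:
  EstIV TTTC/1: at [1, 48, 121, 125, 147, 156, 171] ⇒ [2, 49, 122, 126, 148, 157, 172]
  QalIII CTGCCT/4: at [20, 174] ⇒ [24, 178]
  GruX GGGGAG/3: at [86, 191, 198] ⇒ [89, 194, 201]
  CdoI (TACCTA, off=0): no sites
  ZebI TTTTGGA/7: at [31, 62, 69, 76, 103, 112, 130, 140, 161, 184] ⇒ [38, 69, 76, 83, 110, 119, 137, 147, 168, 191]

All cut coordinates (distinct, sorted): [2, 24, 38, 49, 69, 76, 83, 89, 110, 119, 122, 126, 137, 147, 148, 157, 168, 172, 178, 191, 194, 201]

Fragment lengths:
  [0,2): 2 bp
  [2,24): 22 bp
  [24,38): 14 bp
  [38,49): 11 bp
  [49,69): 20 bp
  [69,76): 7 bp
  [76,83): 7 bp
  [83,89): 6 bp
  [89,110): 21 bp
  [110,119): 9 bp
  [119,122): 3 bp
  [122,126): 4 bp
  [126,137): 11 bp
  [137,147): 10 bp
  [147,148): 1 bp
  [148,157): 9 bp
  [157,168): 11 bp
  [168,172): 4 bp
  [172,178): 6 bp
  [178,191): 13 bp
  [191,194): 3 bp
  [194,201): 7 bp
  [201,225): 24 bp

[1,2,3,3,4,4,6,6,7,7,7,9,9,10,11,11,11,13,14,20,21,22,24]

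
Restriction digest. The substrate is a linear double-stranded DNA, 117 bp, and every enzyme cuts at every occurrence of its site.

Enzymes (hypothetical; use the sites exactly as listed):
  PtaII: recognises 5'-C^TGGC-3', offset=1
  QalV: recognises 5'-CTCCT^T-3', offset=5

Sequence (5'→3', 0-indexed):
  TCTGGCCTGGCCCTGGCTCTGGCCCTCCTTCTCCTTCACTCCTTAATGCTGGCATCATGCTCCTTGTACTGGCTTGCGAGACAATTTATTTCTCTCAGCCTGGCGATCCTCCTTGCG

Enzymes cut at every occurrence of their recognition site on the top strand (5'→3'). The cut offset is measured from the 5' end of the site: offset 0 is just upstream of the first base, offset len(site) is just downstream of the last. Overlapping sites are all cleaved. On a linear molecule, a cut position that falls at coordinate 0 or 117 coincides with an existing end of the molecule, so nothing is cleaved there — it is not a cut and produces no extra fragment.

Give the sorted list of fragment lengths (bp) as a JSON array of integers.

Per-enzyme occurrences:
  PtaII (CTGGC, off=1): starts [1, 6, 12, 18, 48, 68, 99] → cuts [2, 7, 13, 19, 49, 69, 100]
  QalV (CTCCTT, off=5): starts [24, 30, 38, 59, 108] → cuts [29, 35, 43, 64, 113]

All cut coordinates (distinct, sorted): [2, 7, 13, 19, 29, 35, 43, 49, 64, 69, 100, 113]

Fragments:
  [0,2): 2 bp
  [2,7): 5 bp
  [7,13): 6 bp
  [13,19): 6 bp
  [19,29): 10 bp
  [29,35): 6 bp
  [35,43): 8 bp
  [43,49): 6 bp
  [49,64): 15 bp
  [64,69): 5 bp
  [69,100): 31 bp
  [100,113): 13 bp
  [113,117): 4 bp

[2,4,5,5,6,6,6,6,8,10,13,15,31]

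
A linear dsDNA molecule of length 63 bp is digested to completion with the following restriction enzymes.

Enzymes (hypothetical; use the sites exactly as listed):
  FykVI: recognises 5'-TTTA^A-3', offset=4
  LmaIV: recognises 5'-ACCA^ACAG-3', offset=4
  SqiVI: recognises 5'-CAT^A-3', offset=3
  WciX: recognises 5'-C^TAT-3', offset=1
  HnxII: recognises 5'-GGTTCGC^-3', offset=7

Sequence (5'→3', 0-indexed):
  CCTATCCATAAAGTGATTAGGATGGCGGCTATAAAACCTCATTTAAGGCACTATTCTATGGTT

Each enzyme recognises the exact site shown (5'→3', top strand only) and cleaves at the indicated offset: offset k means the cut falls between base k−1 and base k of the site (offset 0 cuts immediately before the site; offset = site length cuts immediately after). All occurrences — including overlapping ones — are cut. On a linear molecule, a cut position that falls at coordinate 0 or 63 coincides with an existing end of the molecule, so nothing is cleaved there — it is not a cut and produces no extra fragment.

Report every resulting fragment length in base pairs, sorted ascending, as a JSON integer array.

[2,5,6,7,7,16,20]

Per-enzyme occurrences:
  FykVI (TTTAA, off=4): starts [41] → cuts [45]
  LmaIV (ACCAACAG, off=4): no sites
  SqiVI (CATA, off=3): starts [6] → cuts [9]
  WciX (CTAT, off=1): starts [1, 28, 50, 55] → cuts [2, 29, 51, 56]
  HnxII (GGTTCGC, off=7): no sites

Pooled cuts: [2, 9, 29, 45, 51, 56]

Fragment lengths:
  [0,2): 2 bp
  [2,9): 7 bp
  [9,29): 20 bp
  [29,45): 16 bp
  [45,51): 6 bp
  [51,56): 5 bp
  [56,63): 7 bp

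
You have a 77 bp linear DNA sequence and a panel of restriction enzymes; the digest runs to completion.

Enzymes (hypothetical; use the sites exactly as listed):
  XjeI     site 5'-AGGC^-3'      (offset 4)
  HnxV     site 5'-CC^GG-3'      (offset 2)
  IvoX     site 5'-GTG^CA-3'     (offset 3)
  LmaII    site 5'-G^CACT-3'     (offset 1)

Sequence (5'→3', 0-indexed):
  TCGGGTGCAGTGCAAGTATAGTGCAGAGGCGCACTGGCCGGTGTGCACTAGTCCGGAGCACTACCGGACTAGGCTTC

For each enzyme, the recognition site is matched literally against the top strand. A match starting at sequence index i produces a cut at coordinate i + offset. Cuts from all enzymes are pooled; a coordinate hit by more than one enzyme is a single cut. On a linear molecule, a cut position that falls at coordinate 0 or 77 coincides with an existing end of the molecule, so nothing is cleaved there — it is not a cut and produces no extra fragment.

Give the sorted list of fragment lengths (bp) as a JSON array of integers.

Scan for sites:
  XjeI (AGGC, off=4): starts [26, 70] → cuts [30, 74]
  HnxV (CCGG, off=2): starts [37, 52, 63] → cuts [39, 54, 65]
  IvoX (GTGCA, off=3): starts [4, 9, 20, 42] → cuts [7, 12, 23, 45]
  LmaII (GCACT, off=1): starts [30, 44, 57] → cuts [31, 45, 58]

Pooled cuts: [7, 12, 23, 30, 31, 39, 45, 54, 58, 65, 74]

Fragments:
  [0,7): 7 bp
  [7,12): 5 bp
  [12,23): 11 bp
  [23,30): 7 bp
  [30,31): 1 bp
  [31,39): 8 bp
  [39,45): 6 bp
  [45,54): 9 bp
  [54,58): 4 bp
  [58,65): 7 bp
  [65,74): 9 bp
  [74,77): 3 bp

[1,3,4,5,6,7,7,7,8,9,9,11]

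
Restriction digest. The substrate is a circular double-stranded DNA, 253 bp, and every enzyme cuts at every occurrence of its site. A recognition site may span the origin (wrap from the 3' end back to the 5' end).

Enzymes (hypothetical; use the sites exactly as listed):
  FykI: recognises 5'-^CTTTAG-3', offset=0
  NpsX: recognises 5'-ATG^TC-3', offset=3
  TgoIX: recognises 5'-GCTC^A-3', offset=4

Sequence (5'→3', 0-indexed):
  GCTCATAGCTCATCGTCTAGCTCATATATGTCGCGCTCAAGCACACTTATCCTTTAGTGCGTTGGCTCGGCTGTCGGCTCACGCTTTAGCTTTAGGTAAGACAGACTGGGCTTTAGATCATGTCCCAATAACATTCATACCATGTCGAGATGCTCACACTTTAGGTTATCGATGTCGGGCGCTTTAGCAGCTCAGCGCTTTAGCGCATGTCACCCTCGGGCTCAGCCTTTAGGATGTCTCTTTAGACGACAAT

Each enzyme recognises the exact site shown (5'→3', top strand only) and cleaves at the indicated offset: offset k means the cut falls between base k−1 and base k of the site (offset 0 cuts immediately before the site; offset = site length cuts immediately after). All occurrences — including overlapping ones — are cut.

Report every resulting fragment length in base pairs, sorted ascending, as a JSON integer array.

Scan for sites:
  FykI (CTTTAG, off=0): starts [51, 83, 89, 110, 158, 181, 197, 226, 239] → cuts [51, 83, 89, 110, 158, 181, 197, 226, 239]
  NpsX (ATGTC, off=3): starts [27, 119, 141, 171, 206, 233] → cuts [30, 122, 144, 174, 209, 236]
  TgoIX (GCTCA, off=4): starts [0, 7, 19, 34, 76, 151, 189, 219] → cuts [4, 11, 23, 38, 80, 155, 193, 223]

All cut coordinates (distinct, sorted): [4, 11, 23, 30, 38, 51, 80, 83, 89, 110, 122, 144, 155, 158, 174, 181, 193, 197, 209, 223, 226, 236, 239]

Fragments:
  4→11: 7 bp
  11→23: 12 bp
  23→30: 7 bp
  30→38: 8 bp
  38→51: 13 bp
  51→80: 29 bp
  80→83: 3 bp
  83→89: 6 bp
  89→110: 21 bp
  110→122: 12 bp
  122→144: 22 bp
  144→155: 11 bp
  155→158: 3 bp
  158→174: 16 bp
  174→181: 7 bp
  181→193: 12 bp
  193→197: 4 bp
  197→209: 12 bp
  209→223: 14 bp
  223→226: 3 bp
  226→236: 10 bp
  236→239: 3 bp
  239→4 (wrap): 253-239+4 = 18 bp

[3,3,3,3,4,6,7,7,7,8,10,11,12,12,12,12,13,14,16,18,21,22,29]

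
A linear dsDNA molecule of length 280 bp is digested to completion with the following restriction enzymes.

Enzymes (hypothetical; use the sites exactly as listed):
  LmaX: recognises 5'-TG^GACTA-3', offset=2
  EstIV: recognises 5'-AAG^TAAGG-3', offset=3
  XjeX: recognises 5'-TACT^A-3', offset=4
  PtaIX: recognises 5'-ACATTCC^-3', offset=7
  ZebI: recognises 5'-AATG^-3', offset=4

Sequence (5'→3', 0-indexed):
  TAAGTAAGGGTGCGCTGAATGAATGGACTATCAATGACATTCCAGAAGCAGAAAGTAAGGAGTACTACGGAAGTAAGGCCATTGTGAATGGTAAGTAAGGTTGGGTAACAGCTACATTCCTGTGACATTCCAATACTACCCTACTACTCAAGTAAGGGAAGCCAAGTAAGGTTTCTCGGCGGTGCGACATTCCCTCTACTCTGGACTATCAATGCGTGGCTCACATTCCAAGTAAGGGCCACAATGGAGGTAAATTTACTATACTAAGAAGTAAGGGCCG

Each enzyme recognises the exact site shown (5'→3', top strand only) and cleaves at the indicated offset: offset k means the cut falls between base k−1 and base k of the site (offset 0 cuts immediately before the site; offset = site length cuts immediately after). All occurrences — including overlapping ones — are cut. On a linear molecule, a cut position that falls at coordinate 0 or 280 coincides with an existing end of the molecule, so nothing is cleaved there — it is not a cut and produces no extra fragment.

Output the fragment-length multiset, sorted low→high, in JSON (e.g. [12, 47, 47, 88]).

Per-enzyme occurrences:
  LmaX TGGACTA/2: at [23, 201] ⇒ [25, 203]
  EstIV AAGTAAGG/3: at [1, 52, 70, 92, 149, 163, 229, 268] ⇒ [4, 55, 73, 95, 152, 166, 232, 271]
  XjeX TACTA/4: at [62, 133, 141, 256, 261] ⇒ [66, 137, 145, 260, 265]
  PtaIX ACATTCC/7: at [36, 113, 124, 186, 222] ⇒ [43, 120, 131, 193, 229]
  ZebI AATG/4: at [17, 21, 32, 86, 210, 242] ⇒ [21, 25, 36, 90, 214, 246]

Pooled cuts: [4, 21, 25, 36, 43, 55, 66, 73, 90, 95, 120, 131, 137, 145, 152, 166, 193, 203, 214, 229, 232, 246, 260, 265, 271]

Fragments:
  [0,4): 4 bp
  [4,21): 17 bp
  [21,25): 4 bp
  [25,36): 11 bp
  [36,43): 7 bp
  [43,55): 12 bp
  [55,66): 11 bp
  [66,73): 7 bp
  [73,90): 17 bp
  [90,95): 5 bp
  [95,120): 25 bp
  [120,131): 11 bp
  [131,137): 6 bp
  [137,145): 8 bp
  [145,152): 7 bp
  [152,166): 14 bp
  [166,193): 27 bp
  [193,203): 10 bp
  [203,214): 11 bp
  [214,229): 15 bp
  [229,232): 3 bp
  [232,246): 14 bp
  [246,260): 14 bp
  [260,265): 5 bp
  [265,271): 6 bp
  [271,280): 9 bp

[3,4,4,5,5,6,6,7,7,7,8,9,10,11,11,11,11,12,14,14,14,15,17,17,25,27]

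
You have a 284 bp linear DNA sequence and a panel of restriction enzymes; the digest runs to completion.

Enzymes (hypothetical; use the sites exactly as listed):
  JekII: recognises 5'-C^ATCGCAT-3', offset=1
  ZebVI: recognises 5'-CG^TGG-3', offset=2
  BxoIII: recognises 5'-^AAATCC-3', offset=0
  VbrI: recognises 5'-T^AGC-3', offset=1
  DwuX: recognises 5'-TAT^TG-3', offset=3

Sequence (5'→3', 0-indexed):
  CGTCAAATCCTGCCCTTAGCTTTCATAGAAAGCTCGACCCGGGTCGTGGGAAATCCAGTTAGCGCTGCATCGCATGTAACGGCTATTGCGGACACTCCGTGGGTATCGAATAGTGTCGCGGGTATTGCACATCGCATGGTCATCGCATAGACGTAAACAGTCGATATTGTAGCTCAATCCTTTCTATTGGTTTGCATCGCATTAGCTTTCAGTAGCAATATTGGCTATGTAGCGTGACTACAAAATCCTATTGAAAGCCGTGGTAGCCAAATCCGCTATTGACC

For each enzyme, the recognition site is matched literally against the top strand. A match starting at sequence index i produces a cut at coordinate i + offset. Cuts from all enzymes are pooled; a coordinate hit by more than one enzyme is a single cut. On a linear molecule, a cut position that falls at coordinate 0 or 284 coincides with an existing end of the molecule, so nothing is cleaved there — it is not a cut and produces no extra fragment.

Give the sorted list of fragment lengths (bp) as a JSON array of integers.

Scan for sites:
  JekII (CATCGCAT, off=1): starts [67, 129, 140, 194] → cuts [68, 130, 141, 195]
  ZebVI (CGTGG, off=2): starts [44, 97, 258] → cuts [46, 99, 260]
  BxoIII (AAATCC, off=0): starts [4, 50, 242, 268] → cuts [4, 50, 242, 268]
  VbrI (TAGC, off=1): starts [16, 59, 169, 202, 212, 229, 263] → cuts [17, 60, 170, 203, 213, 230, 264]
  DwuX (TATTG, off=3): starts [83, 122, 164, 184, 218, 248, 276] → cuts [86, 125, 167, 187, 221, 251, 279]

All cut coordinates (distinct, sorted): [4, 17, 46, 50, 60, 68, 86, 99, 125, 130, 141, 167, 170, 187, 195, 203, 213, 221, 230, 242, 251, 260, 264, 268, 279]

Fragment lengths:
  [0,4): 4 bp
  [4,17): 13 bp
  [17,46): 29 bp
  [46,50): 4 bp
  [50,60): 10 bp
  [60,68): 8 bp
  [68,86): 18 bp
  [86,99): 13 bp
  [99,125): 26 bp
  [125,130): 5 bp
  [130,141): 11 bp
  [141,167): 26 bp
  [167,170): 3 bp
  [170,187): 17 bp
  [187,195): 8 bp
  [195,203): 8 bp
  [203,213): 10 bp
  [213,221): 8 bp
  [221,230): 9 bp
  [230,242): 12 bp
  [242,251): 9 bp
  [251,260): 9 bp
  [260,264): 4 bp
  [264,268): 4 bp
  [268,279): 11 bp
  [279,284): 5 bp

[3,4,4,4,4,5,5,8,8,8,8,9,9,9,10,10,11,11,12,13,13,17,18,26,26,29]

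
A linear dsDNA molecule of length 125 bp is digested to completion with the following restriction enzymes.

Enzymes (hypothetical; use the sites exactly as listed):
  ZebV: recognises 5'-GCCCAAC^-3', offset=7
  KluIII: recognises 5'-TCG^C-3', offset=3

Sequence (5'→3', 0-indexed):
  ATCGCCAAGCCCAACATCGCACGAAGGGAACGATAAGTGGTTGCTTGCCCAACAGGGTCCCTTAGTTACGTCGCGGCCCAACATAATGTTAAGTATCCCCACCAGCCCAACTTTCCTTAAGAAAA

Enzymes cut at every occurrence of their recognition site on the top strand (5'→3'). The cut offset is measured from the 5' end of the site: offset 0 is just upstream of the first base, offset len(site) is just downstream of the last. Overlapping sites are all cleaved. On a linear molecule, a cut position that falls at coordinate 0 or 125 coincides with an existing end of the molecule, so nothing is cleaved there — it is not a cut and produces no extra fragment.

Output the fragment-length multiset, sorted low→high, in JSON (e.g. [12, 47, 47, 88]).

Site scan:
  ZebV GCCCAAC/7: at [8, 46, 75, 104] ⇒ [15, 53, 82, 111]
  KluIII TCGC/3: at [1, 16, 70] ⇒ [4, 19, 73]

Pooled cuts: [4, 15, 19, 53, 73, 82, 111]

Fragment lengths:
  [0,4): 4 bp
  [4,15): 11 bp
  [15,19): 4 bp
  [19,53): 34 bp
  [53,73): 20 bp
  [73,82): 9 bp
  [82,111): 29 bp
  [111,125): 14 bp

[4,4,9,11,14,20,29,34]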